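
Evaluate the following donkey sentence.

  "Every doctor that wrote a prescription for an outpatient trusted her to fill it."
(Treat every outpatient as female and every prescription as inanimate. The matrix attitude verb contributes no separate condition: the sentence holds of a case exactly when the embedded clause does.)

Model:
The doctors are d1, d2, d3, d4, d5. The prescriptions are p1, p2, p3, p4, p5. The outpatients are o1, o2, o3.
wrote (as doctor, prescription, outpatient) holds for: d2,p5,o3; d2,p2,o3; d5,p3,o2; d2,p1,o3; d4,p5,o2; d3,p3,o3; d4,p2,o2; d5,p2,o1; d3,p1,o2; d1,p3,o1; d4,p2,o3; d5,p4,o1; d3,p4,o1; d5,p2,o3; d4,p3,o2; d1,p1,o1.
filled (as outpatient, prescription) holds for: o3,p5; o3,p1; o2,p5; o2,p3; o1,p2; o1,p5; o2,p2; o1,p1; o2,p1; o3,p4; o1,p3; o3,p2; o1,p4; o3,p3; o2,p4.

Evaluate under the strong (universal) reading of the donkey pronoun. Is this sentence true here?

True

"her" takes "an outpatient" as antecedent and "it" takes "a prescription"; both are donkey pronouns co-varying with the restrictor.
Strong reading: for every (d,p,o) with wrote(d,p,o), filled(o,p).
Restrictor triples: (d1,p1,o1)→filled(o1,p1) ✓  (d1,p3,o1)→filled(o1,p3) ✓  (d2,p1,o3)→filled(o3,p1) ✓  (d2,p2,o3)→filled(o3,p2) ✓  (d2,p5,o3)→filled(o3,p5) ✓  (d3,p1,o2)→filled(o2,p1) ✓  (d3,p3,o3)→filled(o3,p3) ✓  (d3,p4,o1)→filled(o1,p4) ✓  (d4,p2,o2)→filled(o2,p2) ✓  (d4,p2,o3)→filled(o3,p2) ✓  (d4,p3,o2)→filled(o2,p3) ✓  (d4,p5,o2)→filled(o2,p5) ✓  (d5,p2,o1)→filled(o1,p2) ✓  (d5,p2,o3)→filled(o3,p2) ✓  (d5,p3,o2)→filled(o2,p3) ✓  (d5,p4,o1)→filled(o1,p4) ✓
Every restrictor triple satisfies the scope.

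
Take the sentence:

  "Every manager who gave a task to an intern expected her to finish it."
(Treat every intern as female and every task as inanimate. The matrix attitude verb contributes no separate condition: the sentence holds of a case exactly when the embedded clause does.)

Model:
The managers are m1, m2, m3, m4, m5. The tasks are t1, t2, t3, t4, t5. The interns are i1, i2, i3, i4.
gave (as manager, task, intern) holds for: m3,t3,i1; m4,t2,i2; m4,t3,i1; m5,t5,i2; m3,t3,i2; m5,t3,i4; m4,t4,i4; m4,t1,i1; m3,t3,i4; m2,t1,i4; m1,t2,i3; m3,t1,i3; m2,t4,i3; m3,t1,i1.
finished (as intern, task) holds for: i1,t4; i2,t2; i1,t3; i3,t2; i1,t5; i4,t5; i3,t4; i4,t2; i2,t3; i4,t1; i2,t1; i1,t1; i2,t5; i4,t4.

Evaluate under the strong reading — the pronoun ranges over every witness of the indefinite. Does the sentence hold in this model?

"her" takes "an intern" as antecedent and "it" takes "a task"; both are donkey pronouns co-varying with the restrictor.
Strong reading: for every (m,t,i) with gave(m,t,i), finished(i,t).
Restrictor triples: (m1,t2,i3)→finished(i3,t2) ✓  (m2,t1,i4)→finished(i4,t1) ✓  (m2,t4,i3)→finished(i3,t4) ✓  (m3,t1,i1)→finished(i1,t1) ✓  (m3,t1,i3)→finished(i3,t1) ✗  (m3,t3,i1)→finished(i1,t3) ✓  (m3,t3,i2)→finished(i2,t3) ✓  (m3,t3,i4)→finished(i4,t3) ✗  (m4,t1,i1)→finished(i1,t1) ✓  (m4,t2,i2)→finished(i2,t2) ✓  (m4,t3,i1)→finished(i1,t3) ✓  (m4,t4,i4)→finished(i4,t4) ✓  (m5,t3,i4)→finished(i4,t3) ✗  (m5,t5,i2)→finished(i2,t5) ✓
Counterexample: (m3,t1,i3) — finished(i3,t1) does not hold.

False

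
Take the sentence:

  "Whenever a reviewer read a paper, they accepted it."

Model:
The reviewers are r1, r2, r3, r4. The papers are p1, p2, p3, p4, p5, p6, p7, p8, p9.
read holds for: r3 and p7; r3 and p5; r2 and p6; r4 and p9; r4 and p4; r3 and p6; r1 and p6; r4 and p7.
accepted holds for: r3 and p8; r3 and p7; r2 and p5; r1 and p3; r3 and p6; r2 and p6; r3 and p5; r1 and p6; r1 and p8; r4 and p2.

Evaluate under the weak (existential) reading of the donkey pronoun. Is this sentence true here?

False

"it" takes "a paper" as antecedent — a donkey pronoun bound across the clause boundary.
Weak reading: every reviewer r with some read-paper has at least one read-paper p such that accepted(r,p).
Per reviewer: r1:✓  r2:✓  r3:✓  r4:✗
r4 has no witness among its read-papers.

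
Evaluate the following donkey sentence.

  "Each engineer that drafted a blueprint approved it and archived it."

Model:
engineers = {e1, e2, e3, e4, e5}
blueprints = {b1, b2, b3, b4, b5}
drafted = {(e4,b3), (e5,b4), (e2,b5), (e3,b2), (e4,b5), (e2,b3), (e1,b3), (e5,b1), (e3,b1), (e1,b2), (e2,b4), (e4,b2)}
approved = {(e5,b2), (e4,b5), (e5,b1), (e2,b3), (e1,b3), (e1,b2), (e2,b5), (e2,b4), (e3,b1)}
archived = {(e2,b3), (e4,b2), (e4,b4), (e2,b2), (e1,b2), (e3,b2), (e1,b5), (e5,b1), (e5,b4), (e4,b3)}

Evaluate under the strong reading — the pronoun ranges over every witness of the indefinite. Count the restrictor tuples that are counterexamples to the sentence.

"it" takes "a blueprint" as antecedent — a donkey pronoun bound across the clause boundary.
Strong reading: for every (e,b) with drafted(e,b), approved(e,b) ∧ archived(e,b).
Restrictor pairs: (e1,b2) ✓  (e1,b3) ✗  (e2,b3) ✓  (e2,b4) ✗  (e2,b5) ✗  (e3,b1) ✗  (e3,b2) ✗  (e4,b2) ✗  (e4,b3) ✗  (e4,b5) ✗  (e5,b1) ✓  (e5,b4) ✗
Counterexamples (restrictor pairs failing the scope): 9.

9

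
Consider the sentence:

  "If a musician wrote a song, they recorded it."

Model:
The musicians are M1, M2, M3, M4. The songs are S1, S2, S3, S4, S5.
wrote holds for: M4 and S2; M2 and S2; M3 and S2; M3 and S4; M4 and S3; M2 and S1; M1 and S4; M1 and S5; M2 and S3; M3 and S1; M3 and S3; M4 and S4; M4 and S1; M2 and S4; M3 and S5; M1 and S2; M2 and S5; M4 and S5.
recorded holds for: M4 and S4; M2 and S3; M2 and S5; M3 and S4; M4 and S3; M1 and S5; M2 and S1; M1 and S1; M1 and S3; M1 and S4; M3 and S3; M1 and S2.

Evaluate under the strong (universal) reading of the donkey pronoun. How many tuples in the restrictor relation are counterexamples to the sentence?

"it" takes "a song" as antecedent — a donkey pronoun bound across the clause boundary.
Strong reading: for every (m,s) with wrote(m,s), recorded(m,s).
Restrictor pairs: (M1,S2) ✓  (M1,S4) ✓  (M1,S5) ✓  (M2,S1) ✓  (M2,S2) ✗  (M2,S3) ✓  (M2,S4) ✗  (M2,S5) ✓  (M3,S1) ✗  (M3,S2) ✗  (M3,S3) ✓  (M3,S4) ✓  (M3,S5) ✗  (M4,S1) ✗  (M4,S2) ✗  (M4,S3) ✓  (M4,S4) ✓  (M4,S5) ✗
Counterexamples (restrictor pairs failing the scope): 8.

8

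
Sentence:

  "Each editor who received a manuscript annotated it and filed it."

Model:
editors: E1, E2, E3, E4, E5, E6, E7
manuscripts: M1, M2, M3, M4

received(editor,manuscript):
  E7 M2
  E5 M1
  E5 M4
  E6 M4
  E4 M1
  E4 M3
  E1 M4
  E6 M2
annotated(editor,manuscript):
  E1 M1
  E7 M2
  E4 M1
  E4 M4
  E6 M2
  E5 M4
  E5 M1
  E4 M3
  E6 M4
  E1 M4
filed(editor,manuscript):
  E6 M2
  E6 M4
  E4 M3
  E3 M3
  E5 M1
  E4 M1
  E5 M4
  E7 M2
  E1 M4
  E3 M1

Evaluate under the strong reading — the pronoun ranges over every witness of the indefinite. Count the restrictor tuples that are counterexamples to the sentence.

0

"it" takes "a manuscript" as antecedent — a donkey pronoun bound across the clause boundary.
Strong reading: for every (e,m) with received(e,m), annotated(e,m) ∧ filed(e,m).
Restrictor pairs: (E1,M4) ✓  (E4,M1) ✓  (E4,M3) ✓  (E5,M1) ✓  (E5,M4) ✓  (E6,M2) ✓  (E6,M4) ✓  (E7,M2) ✓
Counterexamples (restrictor pairs failing the scope): 0.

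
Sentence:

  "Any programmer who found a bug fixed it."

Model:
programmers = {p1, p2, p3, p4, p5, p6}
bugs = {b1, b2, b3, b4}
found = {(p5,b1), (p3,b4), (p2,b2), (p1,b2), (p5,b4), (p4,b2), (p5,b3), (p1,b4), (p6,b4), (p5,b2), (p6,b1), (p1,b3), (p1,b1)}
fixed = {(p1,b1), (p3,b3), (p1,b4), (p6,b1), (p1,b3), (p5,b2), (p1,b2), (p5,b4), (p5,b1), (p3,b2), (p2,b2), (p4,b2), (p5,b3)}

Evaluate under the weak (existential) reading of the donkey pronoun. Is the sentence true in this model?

"it" takes "a bug" as antecedent — a donkey pronoun bound across the clause boundary.
Weak reading: every programmer p with some found-bug has at least one found-bug b such that fixed(p,b).
Per programmer: p1:✓  p2:✓  p3:✗  p4:✓  p5:✓  p6:✓
p3 has no witness among its found-bugs.

False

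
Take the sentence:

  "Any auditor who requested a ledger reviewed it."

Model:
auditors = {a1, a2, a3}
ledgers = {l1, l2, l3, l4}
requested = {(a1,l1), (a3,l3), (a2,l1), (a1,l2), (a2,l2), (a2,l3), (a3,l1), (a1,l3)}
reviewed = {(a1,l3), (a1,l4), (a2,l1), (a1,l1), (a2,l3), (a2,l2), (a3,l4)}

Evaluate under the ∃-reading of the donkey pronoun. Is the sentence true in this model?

False

"it" takes "a ledger" as antecedent — a donkey pronoun bound across the clause boundary.
Weak reading: every auditor a with some requested-ledger has at least one requested-ledger l such that reviewed(a,l).
Per auditor: a1:✓  a2:✓  a3:✗
a3 has no witness among its requested-ledgers.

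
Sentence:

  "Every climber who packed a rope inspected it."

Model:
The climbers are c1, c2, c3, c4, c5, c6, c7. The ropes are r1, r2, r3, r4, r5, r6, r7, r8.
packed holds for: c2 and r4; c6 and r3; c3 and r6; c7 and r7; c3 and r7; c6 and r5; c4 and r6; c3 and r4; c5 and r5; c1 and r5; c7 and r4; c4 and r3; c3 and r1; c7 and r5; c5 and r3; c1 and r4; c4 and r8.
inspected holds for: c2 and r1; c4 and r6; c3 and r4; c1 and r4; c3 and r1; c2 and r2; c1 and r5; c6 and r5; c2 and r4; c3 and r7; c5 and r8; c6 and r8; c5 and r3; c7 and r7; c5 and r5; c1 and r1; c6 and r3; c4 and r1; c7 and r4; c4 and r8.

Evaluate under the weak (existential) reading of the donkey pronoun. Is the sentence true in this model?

"it" takes "a rope" as antecedent — a donkey pronoun bound across the clause boundary.
Weak reading: every climber c with some packed-rope has at least one packed-rope r such that inspected(c,r).
Per climber: c1:✓  c2:✓  c3:✓  c4:✓  c5:✓  c6:✓  c7:✓
Every climber in the restrictor has a witness.

True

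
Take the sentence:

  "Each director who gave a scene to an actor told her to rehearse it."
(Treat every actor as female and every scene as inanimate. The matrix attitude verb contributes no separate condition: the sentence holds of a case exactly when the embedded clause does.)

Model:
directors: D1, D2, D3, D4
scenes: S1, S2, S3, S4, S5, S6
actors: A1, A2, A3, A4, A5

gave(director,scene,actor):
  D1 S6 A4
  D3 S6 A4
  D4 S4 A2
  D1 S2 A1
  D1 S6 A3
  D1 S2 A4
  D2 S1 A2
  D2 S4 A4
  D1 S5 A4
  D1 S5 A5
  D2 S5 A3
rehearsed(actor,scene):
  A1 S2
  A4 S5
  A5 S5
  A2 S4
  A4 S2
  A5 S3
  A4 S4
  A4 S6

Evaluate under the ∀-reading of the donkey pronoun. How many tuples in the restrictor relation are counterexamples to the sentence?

"her" takes "an actor" as antecedent and "it" takes "a scene"; both are donkey pronouns co-varying with the restrictor.
Strong reading: for every (d,s,a) with gave(d,s,a), rehearsed(a,s).
Restrictor triples: (D1,S2,A1)→rehearsed(A1,S2) ✓  (D1,S2,A4)→rehearsed(A4,S2) ✓  (D1,S5,A4)→rehearsed(A4,S5) ✓  (D1,S5,A5)→rehearsed(A5,S5) ✓  (D1,S6,A3)→rehearsed(A3,S6) ✗  (D1,S6,A4)→rehearsed(A4,S6) ✓  (D2,S1,A2)→rehearsed(A2,S1) ✗  (D2,S4,A4)→rehearsed(A4,S4) ✓  (D2,S5,A3)→rehearsed(A3,S5) ✗  (D3,S6,A4)→rehearsed(A4,S6) ✓  (D4,S4,A2)→rehearsed(A2,S4) ✓
Counterexamples (restrictor triples failing the scope): 3.

3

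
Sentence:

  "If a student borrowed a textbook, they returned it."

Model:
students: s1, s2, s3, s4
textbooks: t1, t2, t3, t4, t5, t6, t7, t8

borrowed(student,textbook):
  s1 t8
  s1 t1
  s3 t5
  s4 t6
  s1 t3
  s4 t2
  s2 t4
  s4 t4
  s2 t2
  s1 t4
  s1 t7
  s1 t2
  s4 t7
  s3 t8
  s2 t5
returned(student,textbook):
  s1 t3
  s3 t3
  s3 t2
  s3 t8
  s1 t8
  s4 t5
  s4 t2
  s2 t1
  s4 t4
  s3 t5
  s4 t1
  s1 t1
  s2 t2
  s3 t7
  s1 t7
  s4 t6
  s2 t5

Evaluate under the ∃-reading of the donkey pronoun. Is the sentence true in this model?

True

"it" takes "a textbook" as antecedent — a donkey pronoun bound across the clause boundary.
Weak reading: every student s with some borrowed-textbook has at least one borrowed-textbook t such that returned(s,t).
Per student: s1:✓  s2:✓  s3:✓  s4:✓
Every student in the restrictor has a witness.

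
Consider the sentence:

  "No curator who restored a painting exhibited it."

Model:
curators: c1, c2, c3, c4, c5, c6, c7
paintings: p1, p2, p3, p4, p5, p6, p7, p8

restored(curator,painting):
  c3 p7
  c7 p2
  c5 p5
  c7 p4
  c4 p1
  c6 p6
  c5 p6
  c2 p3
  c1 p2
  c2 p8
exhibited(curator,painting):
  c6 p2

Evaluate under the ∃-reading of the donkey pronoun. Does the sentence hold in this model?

True

"it" takes "a painting" as antecedent — a donkey pronoun bound across the clause boundary.
Truth condition: for no (c,p) with restored(c,p) does exhibited(c,p) hold.
Restrictor pairs — does the scope hold? (c1,p2):fails  (c2,p3):fails  (c2,p8):fails  (c3,p7):fails  (c4,p1):fails  (c5,p5):fails  (c5,p6):fails  (c6,p6):fails  (c7,p2):fails  (c7,p4):fails
Scope holds for no restrictor pair, so the sentence is true.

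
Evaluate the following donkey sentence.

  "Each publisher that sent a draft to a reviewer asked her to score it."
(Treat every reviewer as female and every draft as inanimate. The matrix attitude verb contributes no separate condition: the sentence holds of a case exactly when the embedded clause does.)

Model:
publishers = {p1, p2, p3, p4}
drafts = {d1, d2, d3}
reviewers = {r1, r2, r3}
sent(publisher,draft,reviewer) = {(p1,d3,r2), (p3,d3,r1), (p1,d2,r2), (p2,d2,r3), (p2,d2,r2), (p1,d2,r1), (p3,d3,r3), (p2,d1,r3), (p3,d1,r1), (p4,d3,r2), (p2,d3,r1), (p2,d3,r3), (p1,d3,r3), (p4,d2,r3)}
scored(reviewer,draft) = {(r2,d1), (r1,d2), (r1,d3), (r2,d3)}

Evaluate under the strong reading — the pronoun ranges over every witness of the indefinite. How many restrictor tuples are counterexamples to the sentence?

9

"her" takes "a reviewer" as antecedent and "it" takes "a draft"; both are donkey pronouns co-varying with the restrictor.
Strong reading: for every (p,d,r) with sent(p,d,r), scored(r,d).
Restrictor triples: (p1,d2,r1)→scored(r1,d2) ✓  (p1,d2,r2)→scored(r2,d2) ✗  (p1,d3,r2)→scored(r2,d3) ✓  (p1,d3,r3)→scored(r3,d3) ✗  (p2,d1,r3)→scored(r3,d1) ✗  (p2,d2,r2)→scored(r2,d2) ✗  (p2,d2,r3)→scored(r3,d2) ✗  (p2,d3,r1)→scored(r1,d3) ✓  (p2,d3,r3)→scored(r3,d3) ✗  (p3,d1,r1)→scored(r1,d1) ✗  (p3,d3,r1)→scored(r1,d3) ✓  (p3,d3,r3)→scored(r3,d3) ✗  (p4,d2,r3)→scored(r3,d2) ✗  (p4,d3,r2)→scored(r2,d3) ✓
Counterexamples (restrictor triples failing the scope): 9.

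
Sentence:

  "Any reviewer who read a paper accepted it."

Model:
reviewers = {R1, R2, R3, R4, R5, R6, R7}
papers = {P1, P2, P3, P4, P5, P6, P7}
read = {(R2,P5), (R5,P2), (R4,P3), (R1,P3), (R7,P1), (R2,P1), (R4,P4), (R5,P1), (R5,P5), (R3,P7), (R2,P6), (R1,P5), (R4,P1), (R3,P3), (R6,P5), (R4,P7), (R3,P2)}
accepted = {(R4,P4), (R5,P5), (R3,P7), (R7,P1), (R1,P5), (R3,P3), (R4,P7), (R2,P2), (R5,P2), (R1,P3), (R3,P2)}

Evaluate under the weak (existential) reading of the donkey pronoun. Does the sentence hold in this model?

"it" takes "a paper" as antecedent — a donkey pronoun bound across the clause boundary.
Weak reading: every reviewer r with some read-paper has at least one read-paper p such that accepted(r,p).
Per reviewer: R1:✓  R2:✗  R3:✓  R4:✓  R5:✓  R6:✗  R7:✓
R2 has no witness among its read-papers.

False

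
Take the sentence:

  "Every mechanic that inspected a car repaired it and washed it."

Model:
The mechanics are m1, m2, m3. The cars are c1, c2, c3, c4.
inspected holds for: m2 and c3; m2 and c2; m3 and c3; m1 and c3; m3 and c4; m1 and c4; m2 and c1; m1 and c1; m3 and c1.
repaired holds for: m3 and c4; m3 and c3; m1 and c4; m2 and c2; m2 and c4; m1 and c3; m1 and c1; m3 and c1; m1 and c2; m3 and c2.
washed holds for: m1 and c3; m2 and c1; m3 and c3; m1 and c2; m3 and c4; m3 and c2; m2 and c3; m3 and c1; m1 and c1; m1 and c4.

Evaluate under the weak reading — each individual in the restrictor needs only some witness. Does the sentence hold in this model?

"it" takes "a car" as antecedent — a donkey pronoun bound across the clause boundary.
Weak reading: every mechanic m with some inspected-car has at least one inspected-car c such that repaired(m,c) ∧ washed(m,c).
Per mechanic: m1:✓  m2:✗  m3:✓
m2 has no witness among its inspected-cars.

False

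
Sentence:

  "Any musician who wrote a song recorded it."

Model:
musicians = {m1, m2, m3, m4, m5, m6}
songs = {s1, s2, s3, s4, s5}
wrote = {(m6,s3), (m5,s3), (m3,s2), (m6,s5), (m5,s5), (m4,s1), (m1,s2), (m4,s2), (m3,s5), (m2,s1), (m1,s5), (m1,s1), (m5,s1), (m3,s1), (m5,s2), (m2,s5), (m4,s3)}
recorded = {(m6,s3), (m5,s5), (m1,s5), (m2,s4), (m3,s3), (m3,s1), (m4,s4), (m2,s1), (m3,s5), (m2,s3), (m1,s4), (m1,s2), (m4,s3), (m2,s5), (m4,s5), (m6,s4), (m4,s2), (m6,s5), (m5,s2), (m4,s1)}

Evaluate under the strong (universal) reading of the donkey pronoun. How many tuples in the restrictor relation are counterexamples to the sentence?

"it" takes "a song" as antecedent — a donkey pronoun bound across the clause boundary.
Strong reading: for every (m,s) with wrote(m,s), recorded(m,s).
Restrictor pairs: (m1,s1) ✗  (m1,s2) ✓  (m1,s5) ✓  (m2,s1) ✓  (m2,s5) ✓  (m3,s1) ✓  (m3,s2) ✗  (m3,s5) ✓  (m4,s1) ✓  (m4,s2) ✓  (m4,s3) ✓  (m5,s1) ✗  (m5,s2) ✓  (m5,s3) ✗  (m5,s5) ✓  (m6,s3) ✓  (m6,s5) ✓
Counterexamples (restrictor pairs failing the scope): 4.

4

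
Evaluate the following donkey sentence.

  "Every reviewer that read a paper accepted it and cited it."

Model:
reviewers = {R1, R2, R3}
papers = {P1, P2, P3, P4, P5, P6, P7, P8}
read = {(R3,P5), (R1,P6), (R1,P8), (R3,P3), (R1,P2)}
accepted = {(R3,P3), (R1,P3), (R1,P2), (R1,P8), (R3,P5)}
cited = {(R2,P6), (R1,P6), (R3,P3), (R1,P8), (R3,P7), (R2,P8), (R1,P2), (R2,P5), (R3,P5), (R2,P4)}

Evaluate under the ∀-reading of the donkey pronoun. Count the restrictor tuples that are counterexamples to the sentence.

"it" takes "a paper" as antecedent — a donkey pronoun bound across the clause boundary.
Strong reading: for every (r,p) with read(r,p), accepted(r,p) ∧ cited(r,p).
Restrictor pairs: (R1,P2) ✓  (R1,P6) ✗  (R1,P8) ✓  (R3,P3) ✓  (R3,P5) ✓
Counterexamples (restrictor pairs failing the scope): 1.

1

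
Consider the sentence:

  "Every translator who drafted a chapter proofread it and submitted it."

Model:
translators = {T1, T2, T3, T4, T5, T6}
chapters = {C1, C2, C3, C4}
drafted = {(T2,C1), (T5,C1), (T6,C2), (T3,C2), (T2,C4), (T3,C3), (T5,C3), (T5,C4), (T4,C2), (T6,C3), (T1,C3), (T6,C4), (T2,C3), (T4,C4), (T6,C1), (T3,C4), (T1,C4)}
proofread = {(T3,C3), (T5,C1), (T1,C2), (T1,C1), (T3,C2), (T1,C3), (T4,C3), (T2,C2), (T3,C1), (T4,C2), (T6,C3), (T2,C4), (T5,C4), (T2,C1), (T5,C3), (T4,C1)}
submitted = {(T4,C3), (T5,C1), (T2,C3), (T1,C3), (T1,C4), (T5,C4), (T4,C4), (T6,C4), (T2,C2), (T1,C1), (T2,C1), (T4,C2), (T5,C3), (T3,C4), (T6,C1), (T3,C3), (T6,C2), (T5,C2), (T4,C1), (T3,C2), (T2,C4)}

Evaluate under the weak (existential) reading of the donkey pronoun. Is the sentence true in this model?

False

"it" takes "a chapter" as antecedent — a donkey pronoun bound across the clause boundary.
Weak reading: every translator t with some drafted-chapter has at least one drafted-chapter c such that proofread(t,c) ∧ submitted(t,c).
Per translator: T1:✓  T2:✓  T3:✓  T4:✓  T5:✓  T6:✗
T6 has no witness among its drafted-chapters.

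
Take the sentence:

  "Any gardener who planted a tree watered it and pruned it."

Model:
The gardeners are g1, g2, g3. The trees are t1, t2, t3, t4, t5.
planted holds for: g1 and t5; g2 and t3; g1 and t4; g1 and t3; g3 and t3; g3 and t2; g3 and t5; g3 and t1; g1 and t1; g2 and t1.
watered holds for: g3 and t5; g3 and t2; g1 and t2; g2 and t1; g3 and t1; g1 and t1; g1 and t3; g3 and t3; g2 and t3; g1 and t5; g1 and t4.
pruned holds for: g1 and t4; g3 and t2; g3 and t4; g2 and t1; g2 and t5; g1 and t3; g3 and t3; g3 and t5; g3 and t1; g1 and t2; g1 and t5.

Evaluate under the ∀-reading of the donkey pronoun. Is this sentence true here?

False

"it" takes "a tree" as antecedent — a donkey pronoun bound across the clause boundary.
Strong reading: for every (g,t) with planted(g,t), watered(g,t) ∧ pruned(g,t).
Restrictor pairs: (g1,t1) ✗  (g1,t3) ✓  (g1,t4) ✓  (g1,t5) ✓  (g2,t1) ✓  (g2,t3) ✗  (g3,t1) ✓  (g3,t2) ✓  (g3,t3) ✓  (g3,t5) ✓
Counterexample: (g1,t1) is in planted but fails the scope.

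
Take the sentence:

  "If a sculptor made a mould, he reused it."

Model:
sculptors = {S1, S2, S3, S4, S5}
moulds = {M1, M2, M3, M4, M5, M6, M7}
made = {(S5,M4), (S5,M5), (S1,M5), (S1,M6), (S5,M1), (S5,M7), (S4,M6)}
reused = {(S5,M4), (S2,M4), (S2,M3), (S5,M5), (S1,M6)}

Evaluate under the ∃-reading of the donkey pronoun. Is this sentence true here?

False

"it" takes "a mould" as antecedent — a donkey pronoun bound across the clause boundary.
Weak reading: every sculptor s with some made-mould has at least one made-mould m such that reused(s,m).
Per sculptor: S1:✓  S4:✗  S5:✓
S4 has no witness among its made-moulds.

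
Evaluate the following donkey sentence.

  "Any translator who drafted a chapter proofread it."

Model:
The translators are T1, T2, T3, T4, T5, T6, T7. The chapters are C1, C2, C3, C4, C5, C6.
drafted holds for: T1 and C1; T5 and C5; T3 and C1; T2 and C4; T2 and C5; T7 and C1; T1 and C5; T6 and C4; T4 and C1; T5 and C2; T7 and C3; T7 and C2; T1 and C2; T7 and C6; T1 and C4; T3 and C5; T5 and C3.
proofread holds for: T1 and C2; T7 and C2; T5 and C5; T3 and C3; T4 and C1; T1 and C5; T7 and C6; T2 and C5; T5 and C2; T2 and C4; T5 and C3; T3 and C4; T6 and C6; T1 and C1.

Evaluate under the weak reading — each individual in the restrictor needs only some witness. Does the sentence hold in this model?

"it" takes "a chapter" as antecedent — a donkey pronoun bound across the clause boundary.
Weak reading: every translator t with some drafted-chapter has at least one drafted-chapter c such that proofread(t,c).
Per translator: T1:✓  T2:✓  T3:✗  T4:✓  T5:✓  T6:✗  T7:✓
T3 has no witness among its drafted-chapters.

False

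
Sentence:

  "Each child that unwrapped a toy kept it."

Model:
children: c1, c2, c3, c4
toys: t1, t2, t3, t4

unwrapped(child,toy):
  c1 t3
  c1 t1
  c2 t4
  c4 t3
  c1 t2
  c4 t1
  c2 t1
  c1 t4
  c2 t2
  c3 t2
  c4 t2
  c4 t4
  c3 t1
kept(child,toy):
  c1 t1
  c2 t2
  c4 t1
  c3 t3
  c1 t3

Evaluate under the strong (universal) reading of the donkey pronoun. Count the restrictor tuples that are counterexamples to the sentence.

"it" takes "a toy" as antecedent — a donkey pronoun bound across the clause boundary.
Strong reading: for every (c,t) with unwrapped(c,t), kept(c,t).
Restrictor pairs: (c1,t1) ✓  (c1,t2) ✗  (c1,t3) ✓  (c1,t4) ✗  (c2,t1) ✗  (c2,t2) ✓  (c2,t4) ✗  (c3,t1) ✗  (c3,t2) ✗  (c4,t1) ✓  (c4,t2) ✗  (c4,t3) ✗  (c4,t4) ✗
Counterexamples (restrictor pairs failing the scope): 9.

9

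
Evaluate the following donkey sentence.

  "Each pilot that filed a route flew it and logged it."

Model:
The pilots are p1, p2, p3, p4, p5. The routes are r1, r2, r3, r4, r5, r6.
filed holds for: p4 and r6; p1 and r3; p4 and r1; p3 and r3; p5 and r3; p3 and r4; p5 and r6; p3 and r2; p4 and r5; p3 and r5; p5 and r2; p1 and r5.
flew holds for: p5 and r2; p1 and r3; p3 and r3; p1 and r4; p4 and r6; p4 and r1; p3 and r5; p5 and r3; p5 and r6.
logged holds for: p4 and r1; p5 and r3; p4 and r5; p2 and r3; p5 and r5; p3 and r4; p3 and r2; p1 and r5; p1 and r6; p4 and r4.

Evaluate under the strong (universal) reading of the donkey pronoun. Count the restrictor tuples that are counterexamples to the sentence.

"it" takes "a route" as antecedent — a donkey pronoun bound across the clause boundary.
Strong reading: for every (p,r) with filed(p,r), flew(p,r) ∧ logged(p,r).
Restrictor pairs: (p1,r3) ✗  (p1,r5) ✗  (p3,r2) ✗  (p3,r3) ✗  (p3,r4) ✗  (p3,r5) ✗  (p4,r1) ✓  (p4,r5) ✗  (p4,r6) ✗  (p5,r2) ✗  (p5,r3) ✓  (p5,r6) ✗
Counterexamples (restrictor pairs failing the scope): 10.

10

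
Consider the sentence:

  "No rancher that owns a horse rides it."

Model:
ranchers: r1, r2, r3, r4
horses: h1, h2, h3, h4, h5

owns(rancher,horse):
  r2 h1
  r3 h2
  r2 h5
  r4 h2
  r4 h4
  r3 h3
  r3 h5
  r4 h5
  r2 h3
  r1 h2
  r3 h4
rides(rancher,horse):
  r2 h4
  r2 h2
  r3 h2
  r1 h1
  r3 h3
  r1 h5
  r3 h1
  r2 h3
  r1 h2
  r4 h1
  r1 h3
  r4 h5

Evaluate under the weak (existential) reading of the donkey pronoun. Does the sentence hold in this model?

"it" takes "a horse" as antecedent — a donkey pronoun bound across the clause boundary.
Truth condition: for no (r,h) with owns(r,h) does rides(r,h) hold.
Restrictor pairs — does the scope hold? (r1,h2):holds  (r2,h1):fails  (r2,h3):holds  (r2,h5):fails  (r3,h2):holds  (r3,h3):holds  (r3,h4):fails  (r3,h5):fails  (r4,h2):fails  (r4,h4):fails  (r4,h5):holds
Scope holds for 5 pair(s), so the sentence is false.

False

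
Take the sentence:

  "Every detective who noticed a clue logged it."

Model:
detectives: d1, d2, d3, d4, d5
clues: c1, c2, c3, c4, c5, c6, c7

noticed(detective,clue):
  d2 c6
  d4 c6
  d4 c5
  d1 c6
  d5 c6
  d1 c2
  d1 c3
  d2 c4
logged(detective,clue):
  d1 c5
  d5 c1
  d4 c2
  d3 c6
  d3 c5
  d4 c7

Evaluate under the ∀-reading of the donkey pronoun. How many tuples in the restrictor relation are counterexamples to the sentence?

"it" takes "a clue" as antecedent — a donkey pronoun bound across the clause boundary.
Strong reading: for every (d,c) with noticed(d,c), logged(d,c).
Restrictor pairs: (d1,c2) ✗  (d1,c3) ✗  (d1,c6) ✗  (d2,c4) ✗  (d2,c6) ✗  (d4,c5) ✗  (d4,c6) ✗  (d5,c6) ✗
Counterexamples (restrictor pairs failing the scope): 8.

8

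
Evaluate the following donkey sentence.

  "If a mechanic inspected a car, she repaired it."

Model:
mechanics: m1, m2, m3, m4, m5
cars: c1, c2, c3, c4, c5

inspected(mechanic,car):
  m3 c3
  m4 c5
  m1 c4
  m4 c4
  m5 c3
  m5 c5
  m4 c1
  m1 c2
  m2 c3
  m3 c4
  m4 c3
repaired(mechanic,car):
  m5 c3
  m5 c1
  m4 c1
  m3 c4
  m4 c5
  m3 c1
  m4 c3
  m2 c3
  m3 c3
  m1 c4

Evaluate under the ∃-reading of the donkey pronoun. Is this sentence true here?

True

"it" takes "a car" as antecedent — a donkey pronoun bound across the clause boundary.
Weak reading: every mechanic m with some inspected-car has at least one inspected-car c such that repaired(m,c).
Per mechanic: m1:✓  m2:✓  m3:✓  m4:✓  m5:✓
Every mechanic in the restrictor has a witness.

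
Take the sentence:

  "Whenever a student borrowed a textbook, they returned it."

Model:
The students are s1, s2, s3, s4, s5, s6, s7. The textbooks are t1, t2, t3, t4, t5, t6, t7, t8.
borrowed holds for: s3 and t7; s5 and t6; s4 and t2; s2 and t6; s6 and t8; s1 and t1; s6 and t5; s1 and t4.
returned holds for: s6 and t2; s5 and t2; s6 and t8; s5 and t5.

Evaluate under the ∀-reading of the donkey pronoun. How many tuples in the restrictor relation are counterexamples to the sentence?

7

"it" takes "a textbook" as antecedent — a donkey pronoun bound across the clause boundary.
Strong reading: for every (s,t) with borrowed(s,t), returned(s,t).
Restrictor pairs: (s1,t1) ✗  (s1,t4) ✗  (s2,t6) ✗  (s3,t7) ✗  (s4,t2) ✗  (s5,t6) ✗  (s6,t5) ✗  (s6,t8) ✓
Counterexamples (restrictor pairs failing the scope): 7.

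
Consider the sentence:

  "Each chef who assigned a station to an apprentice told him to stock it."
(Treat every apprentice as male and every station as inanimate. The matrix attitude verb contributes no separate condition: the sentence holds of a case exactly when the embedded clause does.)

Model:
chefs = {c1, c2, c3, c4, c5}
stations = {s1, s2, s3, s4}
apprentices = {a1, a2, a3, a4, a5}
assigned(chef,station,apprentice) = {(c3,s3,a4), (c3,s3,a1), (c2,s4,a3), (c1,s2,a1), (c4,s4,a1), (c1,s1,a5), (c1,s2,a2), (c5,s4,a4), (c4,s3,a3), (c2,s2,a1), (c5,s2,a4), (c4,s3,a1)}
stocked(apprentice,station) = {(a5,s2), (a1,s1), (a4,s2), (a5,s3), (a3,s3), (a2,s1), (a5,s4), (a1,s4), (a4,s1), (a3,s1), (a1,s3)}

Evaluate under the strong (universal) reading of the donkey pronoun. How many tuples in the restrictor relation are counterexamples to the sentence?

"him" takes "an apprentice" as antecedent and "it" takes "a station"; both are donkey pronouns co-varying with the restrictor.
Strong reading: for every (c,s,a) with assigned(c,s,a), stocked(a,s).
Restrictor triples: (c1,s1,a5)→stocked(a5,s1) ✗  (c1,s2,a1)→stocked(a1,s2) ✗  (c1,s2,a2)→stocked(a2,s2) ✗  (c2,s2,a1)→stocked(a1,s2) ✗  (c2,s4,a3)→stocked(a3,s4) ✗  (c3,s3,a1)→stocked(a1,s3) ✓  (c3,s3,a4)→stocked(a4,s3) ✗  (c4,s3,a1)→stocked(a1,s3) ✓  (c4,s3,a3)→stocked(a3,s3) ✓  (c4,s4,a1)→stocked(a1,s4) ✓  (c5,s2,a4)→stocked(a4,s2) ✓  (c5,s4,a4)→stocked(a4,s4) ✗
Counterexamples (restrictor triples failing the scope): 7.

7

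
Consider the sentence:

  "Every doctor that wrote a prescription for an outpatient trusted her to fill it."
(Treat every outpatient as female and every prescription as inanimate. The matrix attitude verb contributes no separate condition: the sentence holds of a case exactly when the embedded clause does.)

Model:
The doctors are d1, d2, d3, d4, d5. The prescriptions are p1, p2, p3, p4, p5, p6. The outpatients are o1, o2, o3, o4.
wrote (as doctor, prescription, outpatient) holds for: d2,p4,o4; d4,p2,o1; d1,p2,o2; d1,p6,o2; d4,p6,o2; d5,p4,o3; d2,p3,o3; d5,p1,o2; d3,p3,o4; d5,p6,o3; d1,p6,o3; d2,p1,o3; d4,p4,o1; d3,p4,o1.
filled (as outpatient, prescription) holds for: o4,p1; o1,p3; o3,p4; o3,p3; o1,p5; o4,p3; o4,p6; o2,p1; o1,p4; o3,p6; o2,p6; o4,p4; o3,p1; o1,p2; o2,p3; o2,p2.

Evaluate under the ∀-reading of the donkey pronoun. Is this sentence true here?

True

"her" takes "an outpatient" as antecedent and "it" takes "a prescription"; both are donkey pronouns co-varying with the restrictor.
Strong reading: for every (d,p,o) with wrote(d,p,o), filled(o,p).
Restrictor triples: (d1,p2,o2)→filled(o2,p2) ✓  (d1,p6,o2)→filled(o2,p6) ✓  (d1,p6,o3)→filled(o3,p6) ✓  (d2,p1,o3)→filled(o3,p1) ✓  (d2,p3,o3)→filled(o3,p3) ✓  (d2,p4,o4)→filled(o4,p4) ✓  (d3,p3,o4)→filled(o4,p3) ✓  (d3,p4,o1)→filled(o1,p4) ✓  (d4,p2,o1)→filled(o1,p2) ✓  (d4,p4,o1)→filled(o1,p4) ✓  (d4,p6,o2)→filled(o2,p6) ✓  (d5,p1,o2)→filled(o2,p1) ✓  (d5,p4,o3)→filled(o3,p4) ✓  (d5,p6,o3)→filled(o3,p6) ✓
Every restrictor triple satisfies the scope.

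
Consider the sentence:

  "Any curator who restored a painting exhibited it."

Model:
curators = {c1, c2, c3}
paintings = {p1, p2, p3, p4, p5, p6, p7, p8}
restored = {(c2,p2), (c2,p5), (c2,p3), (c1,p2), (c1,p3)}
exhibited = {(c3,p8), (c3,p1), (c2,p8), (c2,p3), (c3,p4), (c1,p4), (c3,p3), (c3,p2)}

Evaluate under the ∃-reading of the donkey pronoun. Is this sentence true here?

False

"it" takes "a painting" as antecedent — a donkey pronoun bound across the clause boundary.
Weak reading: every curator c with some restored-painting has at least one restored-painting p such that exhibited(c,p).
Per curator: c1:✗  c2:✓
c1 has no witness among its restored-paintings.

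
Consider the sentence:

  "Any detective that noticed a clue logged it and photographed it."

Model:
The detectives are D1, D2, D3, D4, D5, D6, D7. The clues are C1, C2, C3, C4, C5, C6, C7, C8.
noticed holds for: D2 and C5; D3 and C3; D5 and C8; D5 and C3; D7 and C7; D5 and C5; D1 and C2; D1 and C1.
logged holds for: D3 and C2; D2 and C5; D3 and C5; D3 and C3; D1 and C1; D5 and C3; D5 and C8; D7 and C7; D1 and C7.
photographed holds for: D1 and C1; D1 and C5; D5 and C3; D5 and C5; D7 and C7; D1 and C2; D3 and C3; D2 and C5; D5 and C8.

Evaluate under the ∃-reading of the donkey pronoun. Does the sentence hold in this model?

True

"it" takes "a clue" as antecedent — a donkey pronoun bound across the clause boundary.
Weak reading: every detective d with some noticed-clue has at least one noticed-clue c such that logged(d,c) ∧ photographed(d,c).
Per detective: D1:✓  D2:✓  D3:✓  D5:✓  D7:✓
Every detective in the restrictor has a witness.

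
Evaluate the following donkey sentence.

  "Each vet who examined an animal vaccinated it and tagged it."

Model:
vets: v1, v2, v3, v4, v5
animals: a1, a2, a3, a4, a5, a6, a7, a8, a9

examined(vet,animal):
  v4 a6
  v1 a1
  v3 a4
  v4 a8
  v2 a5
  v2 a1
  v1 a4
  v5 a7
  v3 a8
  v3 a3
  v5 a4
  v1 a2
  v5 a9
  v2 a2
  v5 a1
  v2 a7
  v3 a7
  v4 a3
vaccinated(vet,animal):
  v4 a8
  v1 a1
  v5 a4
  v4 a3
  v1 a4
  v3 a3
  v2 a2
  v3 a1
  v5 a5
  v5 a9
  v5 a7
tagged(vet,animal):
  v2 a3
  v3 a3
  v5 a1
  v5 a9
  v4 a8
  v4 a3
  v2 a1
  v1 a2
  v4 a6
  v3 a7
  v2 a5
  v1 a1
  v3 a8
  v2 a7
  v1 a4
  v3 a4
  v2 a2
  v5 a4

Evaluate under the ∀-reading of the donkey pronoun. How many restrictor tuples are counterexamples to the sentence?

"it" takes "an animal" as antecedent — a donkey pronoun bound across the clause boundary.
Strong reading: for every (v,a) with examined(v,a), vaccinated(v,a) ∧ tagged(v,a).
Restrictor pairs: (v1,a1) ✓  (v1,a2) ✗  (v1,a4) ✓  (v2,a1) ✗  (v2,a2) ✓  (v2,a5) ✗  (v2,a7) ✗  (v3,a3) ✓  (v3,a4) ✗  (v3,a7) ✗  (v3,a8) ✗  (v4,a3) ✓  (v4,a6) ✗  (v4,a8) ✓  (v5,a1) ✗  (v5,a4) ✓  (v5,a7) ✗  (v5,a9) ✓
Counterexamples (restrictor pairs failing the scope): 10.

10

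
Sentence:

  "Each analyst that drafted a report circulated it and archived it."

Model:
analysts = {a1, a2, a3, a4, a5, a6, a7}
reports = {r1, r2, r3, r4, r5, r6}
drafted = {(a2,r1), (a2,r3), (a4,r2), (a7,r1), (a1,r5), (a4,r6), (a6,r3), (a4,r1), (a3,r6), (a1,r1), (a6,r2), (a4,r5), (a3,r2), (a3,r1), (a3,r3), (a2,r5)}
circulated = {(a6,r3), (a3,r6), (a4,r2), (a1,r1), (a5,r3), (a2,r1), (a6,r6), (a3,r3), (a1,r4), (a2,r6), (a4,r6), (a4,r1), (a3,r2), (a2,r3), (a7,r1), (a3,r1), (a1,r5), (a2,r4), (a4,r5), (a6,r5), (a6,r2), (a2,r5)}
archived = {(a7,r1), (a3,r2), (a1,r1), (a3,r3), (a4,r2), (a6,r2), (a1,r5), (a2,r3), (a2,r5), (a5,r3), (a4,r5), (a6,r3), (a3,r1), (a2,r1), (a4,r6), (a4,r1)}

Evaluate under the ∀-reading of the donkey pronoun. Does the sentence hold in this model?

False

"it" takes "a report" as antecedent — a donkey pronoun bound across the clause boundary.
Strong reading: for every (a,r) with drafted(a,r), circulated(a,r) ∧ archived(a,r).
Restrictor pairs: (a1,r1) ✓  (a1,r5) ✓  (a2,r1) ✓  (a2,r3) ✓  (a2,r5) ✓  (a3,r1) ✓  (a3,r2) ✓  (a3,r3) ✓  (a3,r6) ✗  (a4,r1) ✓  (a4,r2) ✓  (a4,r5) ✓  (a4,r6) ✓  (a6,r2) ✓  (a6,r3) ✓  (a7,r1) ✓
Counterexample: (a3,r6) is in drafted but fails the scope.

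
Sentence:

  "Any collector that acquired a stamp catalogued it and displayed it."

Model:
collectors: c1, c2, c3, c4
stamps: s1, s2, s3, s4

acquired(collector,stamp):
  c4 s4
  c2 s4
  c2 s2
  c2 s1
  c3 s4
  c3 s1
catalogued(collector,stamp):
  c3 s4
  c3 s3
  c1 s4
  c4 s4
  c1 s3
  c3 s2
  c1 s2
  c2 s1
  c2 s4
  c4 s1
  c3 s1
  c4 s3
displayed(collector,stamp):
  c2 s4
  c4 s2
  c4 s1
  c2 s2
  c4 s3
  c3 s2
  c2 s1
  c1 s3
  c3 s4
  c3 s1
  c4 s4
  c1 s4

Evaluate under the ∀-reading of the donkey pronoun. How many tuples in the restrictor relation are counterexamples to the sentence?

1

"it" takes "a stamp" as antecedent — a donkey pronoun bound across the clause boundary.
Strong reading: for every (c,s) with acquired(c,s), catalogued(c,s) ∧ displayed(c,s).
Restrictor pairs: (c2,s1) ✓  (c2,s2) ✗  (c2,s4) ✓  (c3,s1) ✓  (c3,s4) ✓  (c4,s4) ✓
Counterexamples (restrictor pairs failing the scope): 1.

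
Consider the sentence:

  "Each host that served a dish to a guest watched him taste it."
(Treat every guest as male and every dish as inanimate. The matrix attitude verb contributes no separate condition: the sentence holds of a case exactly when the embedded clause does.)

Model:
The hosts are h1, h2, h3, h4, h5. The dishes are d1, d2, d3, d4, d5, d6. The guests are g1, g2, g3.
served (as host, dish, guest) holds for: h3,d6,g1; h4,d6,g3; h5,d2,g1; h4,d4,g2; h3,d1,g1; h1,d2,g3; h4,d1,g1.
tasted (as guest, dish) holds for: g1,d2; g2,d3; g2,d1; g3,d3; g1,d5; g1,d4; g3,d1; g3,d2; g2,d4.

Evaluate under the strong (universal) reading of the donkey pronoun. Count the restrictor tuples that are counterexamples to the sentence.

4

"him" takes "a guest" as antecedent and "it" takes "a dish"; both are donkey pronouns co-varying with the restrictor.
Strong reading: for every (h,d,g) with served(h,d,g), tasted(g,d).
Restrictor triples: (h1,d2,g3)→tasted(g3,d2) ✓  (h3,d1,g1)→tasted(g1,d1) ✗  (h3,d6,g1)→tasted(g1,d6) ✗  (h4,d1,g1)→tasted(g1,d1) ✗  (h4,d4,g2)→tasted(g2,d4) ✓  (h4,d6,g3)→tasted(g3,d6) ✗  (h5,d2,g1)→tasted(g1,d2) ✓
Counterexamples (restrictor triples failing the scope): 4.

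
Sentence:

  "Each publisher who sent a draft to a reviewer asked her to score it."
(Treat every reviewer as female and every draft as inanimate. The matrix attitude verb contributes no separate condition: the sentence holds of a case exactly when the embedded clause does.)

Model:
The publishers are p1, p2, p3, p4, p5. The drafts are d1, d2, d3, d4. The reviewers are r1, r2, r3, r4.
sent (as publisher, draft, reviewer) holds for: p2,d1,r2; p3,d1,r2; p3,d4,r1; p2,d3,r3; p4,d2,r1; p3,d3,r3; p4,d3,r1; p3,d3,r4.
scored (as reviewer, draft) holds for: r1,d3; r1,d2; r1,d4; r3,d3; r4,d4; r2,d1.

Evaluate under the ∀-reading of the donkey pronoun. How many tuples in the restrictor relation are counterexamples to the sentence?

"her" takes "a reviewer" as antecedent and "it" takes "a draft"; both are donkey pronouns co-varying with the restrictor.
Strong reading: for every (p,d,r) with sent(p,d,r), scored(r,d).
Restrictor triples: (p2,d1,r2)→scored(r2,d1) ✓  (p2,d3,r3)→scored(r3,d3) ✓  (p3,d1,r2)→scored(r2,d1) ✓  (p3,d3,r3)→scored(r3,d3) ✓  (p3,d3,r4)→scored(r4,d3) ✗  (p3,d4,r1)→scored(r1,d4) ✓  (p4,d2,r1)→scored(r1,d2) ✓  (p4,d3,r1)→scored(r1,d3) ✓
Counterexamples (restrictor triples failing the scope): 1.

1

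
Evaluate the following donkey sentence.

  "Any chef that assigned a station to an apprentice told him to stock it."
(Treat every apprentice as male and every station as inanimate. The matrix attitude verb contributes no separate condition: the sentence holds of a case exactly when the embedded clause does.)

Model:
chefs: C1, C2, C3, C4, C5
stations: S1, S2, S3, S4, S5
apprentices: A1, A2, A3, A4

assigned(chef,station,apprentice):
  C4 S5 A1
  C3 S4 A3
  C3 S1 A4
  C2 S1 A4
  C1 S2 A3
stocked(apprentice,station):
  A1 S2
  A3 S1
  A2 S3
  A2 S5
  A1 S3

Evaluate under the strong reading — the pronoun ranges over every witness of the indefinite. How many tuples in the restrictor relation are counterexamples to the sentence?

5

"him" takes "an apprentice" as antecedent and "it" takes "a station"; both are donkey pronouns co-varying with the restrictor.
Strong reading: for every (c,s,a) with assigned(c,s,a), stocked(a,s).
Restrictor triples: (C1,S2,A3)→stocked(A3,S2) ✗  (C2,S1,A4)→stocked(A4,S1) ✗  (C3,S1,A4)→stocked(A4,S1) ✗  (C3,S4,A3)→stocked(A3,S4) ✗  (C4,S5,A1)→stocked(A1,S5) ✗
Counterexamples (restrictor triples failing the scope): 5.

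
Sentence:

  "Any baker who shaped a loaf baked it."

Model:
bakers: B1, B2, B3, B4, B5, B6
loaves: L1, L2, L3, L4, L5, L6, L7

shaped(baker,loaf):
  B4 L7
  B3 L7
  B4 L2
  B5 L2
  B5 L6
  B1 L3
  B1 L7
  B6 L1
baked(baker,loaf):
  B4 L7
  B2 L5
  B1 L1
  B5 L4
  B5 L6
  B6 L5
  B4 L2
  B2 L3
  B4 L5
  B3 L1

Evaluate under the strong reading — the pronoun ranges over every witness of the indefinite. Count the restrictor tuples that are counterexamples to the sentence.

"it" takes "a loaf" as antecedent — a donkey pronoun bound across the clause boundary.
Strong reading: for every (b,l) with shaped(b,l), baked(b,l).
Restrictor pairs: (B1,L3) ✗  (B1,L7) ✗  (B3,L7) ✗  (B4,L2) ✓  (B4,L7) ✓  (B5,L2) ✗  (B5,L6) ✓  (B6,L1) ✗
Counterexamples (restrictor pairs failing the scope): 5.

5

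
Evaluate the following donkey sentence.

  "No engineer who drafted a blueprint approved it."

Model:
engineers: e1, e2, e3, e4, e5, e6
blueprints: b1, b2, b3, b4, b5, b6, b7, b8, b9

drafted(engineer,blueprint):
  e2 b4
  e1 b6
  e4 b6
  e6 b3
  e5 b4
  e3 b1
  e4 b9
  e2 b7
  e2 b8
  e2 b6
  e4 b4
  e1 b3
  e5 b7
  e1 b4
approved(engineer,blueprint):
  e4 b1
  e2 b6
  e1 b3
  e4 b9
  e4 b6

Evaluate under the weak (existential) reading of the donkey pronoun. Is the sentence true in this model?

"it" takes "a blueprint" as antecedent — a donkey pronoun bound across the clause boundary.
Truth condition: for no (e,b) with drafted(e,b) does approved(e,b) hold.
Restrictor pairs — does the scope hold? (e1,b3):holds  (e1,b4):fails  (e1,b6):fails  (e2,b4):fails  (e2,b6):holds  (e2,b7):fails  (e2,b8):fails  (e3,b1):fails  (e4,b4):fails  (e4,b6):holds  (e4,b9):holds  (e5,b4):fails  (e5,b7):fails  (e6,b3):fails
Scope holds for 4 pair(s), so the sentence is false.

False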